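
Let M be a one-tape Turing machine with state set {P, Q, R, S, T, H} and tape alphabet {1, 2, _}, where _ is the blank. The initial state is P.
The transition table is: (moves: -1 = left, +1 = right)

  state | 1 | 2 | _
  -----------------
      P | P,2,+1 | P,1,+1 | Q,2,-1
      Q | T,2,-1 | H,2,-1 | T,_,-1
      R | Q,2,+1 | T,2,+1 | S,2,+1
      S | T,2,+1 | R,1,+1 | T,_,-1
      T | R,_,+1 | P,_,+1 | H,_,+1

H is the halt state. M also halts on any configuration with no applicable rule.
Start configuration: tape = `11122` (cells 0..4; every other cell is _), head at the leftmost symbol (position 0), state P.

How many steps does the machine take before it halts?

16

state=P head=0 tape=[1]1122__   (P,1)→(P,2,+1)
state=P head=1 tape=2[1]122__   (P,1)→(P,2,+1)
state=P head=2 tape=22[1]22__   (P,1)→(P,2,+1)
state=P head=3 tape=222[2]2__   (P,2)→(P,1,+1)
state=P head=4 tape=2221[2]__   (P,2)→(P,1,+1)
state=P head=5 tape=22211[_]_   (P,_)→(Q,2,-1)
state=Q head=4 tape=2221[1]2_   (Q,1)→(T,2,-1)
state=T head=3 tape=222[1]22_   (T,1)→(R,_,+1)
state=R head=4 tape=222_[2]2_   (R,2)→(T,2,+1)
state=T head=5 tape=222_2[2]_   (T,2)→(P,_,+1)
state=P head=6 tape=222_2_[_]   (P,_)→(Q,2,-1)
state=Q head=5 tape=222_2[_]2   (Q,_)→(T,_,-1)
state=T head=4 tape=222_[2]_2   (T,2)→(P,_,+1)
state=P head=5 tape=222__[_]2   (P,_)→(Q,2,-1)
state=Q head=4 tape=222_[_]22   (Q,_)→(T,_,-1)
state=T head=3 tape=222[_]_22   (T,_)→(H,_,+1)
state=H head=4 tape=222_[_]22
M halts after 16 transitions.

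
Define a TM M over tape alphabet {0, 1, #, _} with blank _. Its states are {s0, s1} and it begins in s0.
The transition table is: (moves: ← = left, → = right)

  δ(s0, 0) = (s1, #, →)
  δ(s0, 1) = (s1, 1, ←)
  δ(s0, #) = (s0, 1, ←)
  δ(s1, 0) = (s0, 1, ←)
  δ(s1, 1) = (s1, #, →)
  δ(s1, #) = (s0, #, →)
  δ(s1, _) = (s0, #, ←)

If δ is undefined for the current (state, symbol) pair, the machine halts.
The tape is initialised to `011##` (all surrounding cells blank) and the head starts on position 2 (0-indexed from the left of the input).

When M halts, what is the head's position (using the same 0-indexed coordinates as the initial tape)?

-1

s0 | _01[1]##_   read 1 → write 1, move ←, go to s1
s1 | _0[1]1##_   read 1 → write #, move →, go to s1
s1 | _0#[1]##_   read 1 → write #, move →, go to s1
s1 | _0##[#]#_   read # → write #, move →, go to s0
s0 | _0###[#]_   read # → write 1, move ←, go to s0
s0 | _0##[#]1_   read # → write 1, move ←, go to s0
s0 | _0#[#]11_   read # → write 1, move ←, go to s0
s0 | _0[#]111_   read # → write 1, move ←, go to s0
s0 | _[0]1111_   read 0 → write #, move →, go to s1
s1 | _#[1]111_   read 1 → write #, move →, go to s1
s1 | _##[1]11_   read 1 → write #, move →, go to s1
s1 | _###[1]1_   read 1 → write #, move →, go to s1
s1 | _####[1]_   read 1 → write #, move →, go to s1
s1 | _#####[_]   read _ → write #, move ←, go to s0
s0 | _####[#]#   read # → write 1, move ←, go to s0
s0 | _###[#]1#   read # → write 1, move ←, go to s0
s0 | _##[#]11#   read # → write 1, move ←, go to s0
s0 | _#[#]111#   read # → write 1, move ←, go to s0
s0 | _[#]1111#   read # → write 1, move ←, go to s0
s0 | [_]11111#
At halt the head is at cell -1.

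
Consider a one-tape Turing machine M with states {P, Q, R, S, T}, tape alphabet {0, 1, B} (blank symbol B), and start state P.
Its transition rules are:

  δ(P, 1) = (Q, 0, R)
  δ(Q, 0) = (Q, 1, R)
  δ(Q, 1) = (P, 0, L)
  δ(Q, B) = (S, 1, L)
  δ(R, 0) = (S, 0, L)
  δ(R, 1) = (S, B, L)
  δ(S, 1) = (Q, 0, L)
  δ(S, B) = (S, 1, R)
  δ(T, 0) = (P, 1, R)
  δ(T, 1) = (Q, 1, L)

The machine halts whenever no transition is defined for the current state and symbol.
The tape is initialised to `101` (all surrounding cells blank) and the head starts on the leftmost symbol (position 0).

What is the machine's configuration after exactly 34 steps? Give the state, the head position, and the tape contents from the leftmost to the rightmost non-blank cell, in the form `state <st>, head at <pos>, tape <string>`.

state S, head at 6, tape 01111011

state=P head=0 tape=[1]01BBBBB   (P,1)→(Q,0,R)
state=Q head=1 tape=0[0]1BBBBB   (Q,0)→(Q,1,R)
state=Q head=2 tape=01[1]BBBBB   (Q,1)→(P,0,L)
state=P head=1 tape=0[1]0BBBBB   (P,1)→(Q,0,R)
state=Q head=2 tape=00[0]BBBBB   (Q,0)→(Q,1,R)
state=Q head=3 tape=001[B]BBBB   (Q,B)→(S,1,L)
state=S head=2 tape=00[1]1BBBB   (S,1)→(Q,0,L)
state=Q head=1 tape=0[0]01BBBB   (Q,0)→(Q,1,R)
state=Q head=2 tape=01[0]1BBBB   (Q,0)→(Q,1,R)
state=Q head=3 tape=011[1]BBBB   (Q,1)→(P,0,L)
state=P head=2 tape=01[1]0BBBB   (P,1)→(Q,0,R)
state=Q head=3 tape=010[0]BBBB   (Q,0)→(Q,1,R)
state=Q head=4 tape=0101[B]BBB   (Q,B)→(S,1,L)
state=S head=3 tape=010[1]1BBB   (S,1)→(Q,0,L)
state=Q head=2 tape=01[0]01BBB   (Q,0)→(Q,1,R)
state=Q head=3 tape=011[0]1BBB   (Q,0)→(Q,1,R)
state=Q head=4 tape=0111[1]BBB   (Q,1)→(P,0,L)
state=P head=3 tape=011[1]0BBB   (P,1)→(Q,0,R)
state=Q head=4 tape=0110[0]BBB   (Q,0)→(Q,1,R)
state=Q head=5 tape=01101[B]BB   (Q,B)→(S,1,L)
state=S head=4 tape=0110[1]1BB   (S,1)→(Q,0,L)
state=Q head=3 tape=011[0]01BB   (Q,0)→(Q,1,R)
state=Q head=4 tape=0111[0]1BB   (Q,0)→(Q,1,R)
state=Q head=5 tape=01111[1]BB   (Q,1)→(P,0,L)
state=P head=4 tape=0111[1]0BB   (P,1)→(Q,0,R)
state=Q head=5 tape=01110[0]BB   (Q,0)→(Q,1,R)
state=Q head=6 tape=011101[B]B   (Q,B)→(S,1,L)
state=S head=5 tape=01110[1]1B   (S,1)→(Q,0,L)
state=Q head=4 tape=0111[0]01B   (Q,0)→(Q,1,R)
state=Q head=5 tape=01111[0]1B   (Q,0)→(Q,1,R)
state=Q head=6 tape=011111[1]B   (Q,1)→(P,0,L)
state=P head=5 tape=01111[1]0B   (P,1)→(Q,0,R)
state=Q head=6 tape=011110[0]B   (Q,0)→(Q,1,R)
state=Q head=7 tape=0111101[B]   (Q,B)→(S,1,L)
state=S head=6 tape=011110[1]1
After 34 steps: state S, head at 6, tape 01111011.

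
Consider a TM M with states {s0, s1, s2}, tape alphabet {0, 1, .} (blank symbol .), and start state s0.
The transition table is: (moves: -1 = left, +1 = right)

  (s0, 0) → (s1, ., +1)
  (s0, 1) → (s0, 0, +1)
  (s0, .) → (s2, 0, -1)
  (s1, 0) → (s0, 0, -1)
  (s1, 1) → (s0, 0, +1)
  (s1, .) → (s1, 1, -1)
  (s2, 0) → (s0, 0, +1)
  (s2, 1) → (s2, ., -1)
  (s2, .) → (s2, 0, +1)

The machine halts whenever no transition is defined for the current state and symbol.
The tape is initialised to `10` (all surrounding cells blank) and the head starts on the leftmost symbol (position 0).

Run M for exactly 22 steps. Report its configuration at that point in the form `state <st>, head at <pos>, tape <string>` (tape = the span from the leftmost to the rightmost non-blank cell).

state s0, head at 2, tape 0000011

s0 | ..[1]0...   read 1 → write 0, move +1, go to s0
s0 | ..0[0]...   read 0 → write ., move +1, go to s1
s1 | ..0.[.]..   read . → write 1, move -1, go to s1
s1 | ..0[.]1..   read . → write 1, move -1, go to s1
s1 | ..[0]11..   read 0 → write 0, move -1, go to s0
s0 | .[.]011..   read . → write 0, move -1, go to s2
s2 | [.]0011..   read . → write 0, move +1, go to s2
s2 | 0[0]011..   read 0 → write 0, move +1, go to s0
s0 | 00[0]11..   read 0 → write ., move +1, go to s1
s1 | 00.[1]1..   read 1 → write 0, move +1, go to s0
s0 | 00.0[1]..   read 1 → write 0, move +1, go to s0
s0 | 00.00[.].   read . → write 0, move -1, go to s2
s2 | 00.0[0]0.   read 0 → write 0, move +1, go to s0
s0 | 00.00[0].   read 0 → write ., move +1, go to s1
s1 | 00.00.[.]   read . → write 1, move -1, go to s1
s1 | 00.00[.]1   read . → write 1, move -1, go to s1
s1 | 00.0[0]11   read 0 → write 0, move -1, go to s0
s0 | 00.[0]011   read 0 → write ., move +1, go to s1
s1 | 00..[0]11   read 0 → write 0, move -1, go to s0
s0 | 00.[.]011   read . → write 0, move -1, go to s2
s2 | 00[.]0011   read . → write 0, move +1, go to s2
s2 | 000[0]011   read 0 → write 0, move +1, go to s0
s0 | 0000[0]11
After 22 steps: state s0, head at 2, tape 0000011.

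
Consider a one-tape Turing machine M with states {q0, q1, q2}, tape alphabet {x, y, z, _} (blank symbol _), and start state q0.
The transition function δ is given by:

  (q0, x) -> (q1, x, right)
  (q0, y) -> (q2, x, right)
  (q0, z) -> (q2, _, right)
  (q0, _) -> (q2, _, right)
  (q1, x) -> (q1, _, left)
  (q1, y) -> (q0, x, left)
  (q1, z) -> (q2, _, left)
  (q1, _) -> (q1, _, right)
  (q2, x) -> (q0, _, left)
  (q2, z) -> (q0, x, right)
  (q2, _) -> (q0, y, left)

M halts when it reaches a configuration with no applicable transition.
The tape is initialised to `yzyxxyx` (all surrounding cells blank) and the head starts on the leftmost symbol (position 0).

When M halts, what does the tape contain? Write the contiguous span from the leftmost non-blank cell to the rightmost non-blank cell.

xxx__yx

state=q0 head=0 tape=[y]zyxxyx   (q0,y)→(q2,x,right)
state=q2 head=1 tape=x[z]yxxyx   (q2,z)→(q0,x,right)
state=q0 head=2 tape=xx[y]xxyx   (q0,y)→(q2,x,right)
state=q2 head=3 tape=xxx[x]xyx   (q2,x)→(q0,_,left)
state=q0 head=2 tape=xx[x]_xyx   (q0,x)→(q1,x,right)
state=q1 head=3 tape=xxx[_]xyx   (q1,_)→(q1,_,right)
state=q1 head=4 tape=xxx_[x]yx   (q1,x)→(q1,_,left)
state=q1 head=3 tape=xxx[_]_yx   (q1,_)→(q1,_,right)
state=q1 head=4 tape=xxx_[_]yx   (q1,_)→(q1,_,right)
state=q1 head=5 tape=xxx__[y]x   (q1,y)→(q0,x,left)
state=q0 head=4 tape=xxx_[_]xx   (q0,_)→(q2,_,right)
state=q2 head=5 tape=xxx__[x]x   (q2,x)→(q0,_,left)
state=q0 head=4 tape=xxx_[_]_x   (q0,_)→(q2,_,right)
state=q2 head=5 tape=xxx__[_]x   (q2,_)→(q0,y,left)
state=q0 head=4 tape=xxx_[_]yx   (q0,_)→(q2,_,right)
state=q2 head=5 tape=xxx__[y]x
The non-blank tape span at halt is xxx__yx.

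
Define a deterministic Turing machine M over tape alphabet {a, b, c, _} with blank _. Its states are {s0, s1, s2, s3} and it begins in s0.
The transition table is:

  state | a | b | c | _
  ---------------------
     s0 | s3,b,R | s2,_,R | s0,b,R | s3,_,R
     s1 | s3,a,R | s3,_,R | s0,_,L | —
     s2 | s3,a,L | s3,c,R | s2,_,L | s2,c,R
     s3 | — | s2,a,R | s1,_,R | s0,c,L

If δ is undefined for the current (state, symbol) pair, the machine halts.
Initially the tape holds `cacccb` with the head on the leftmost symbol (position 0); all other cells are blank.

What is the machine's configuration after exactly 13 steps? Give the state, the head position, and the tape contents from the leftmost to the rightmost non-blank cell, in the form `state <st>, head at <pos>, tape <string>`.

state s1, head at 5, tape bb___b

state=s0 head=0 tape=[c]acccb   (s0,c)→(s0,b,R)
state=s0 head=1 tape=b[a]cccb   (s0,a)→(s3,b,R)
state=s3 head=2 tape=bb[c]ccb   (s3,c)→(s1,_,R)
state=s1 head=3 tape=bb_[c]cb   (s1,c)→(s0,_,L)
state=s0 head=2 tape=bb[_]_cb   (s0,_)→(s3,_,R)
state=s3 head=3 tape=bb_[_]cb   (s3,_)→(s0,c,L)
state=s0 head=2 tape=bb[_]ccb   (s0,_)→(s3,_,R)
state=s3 head=3 tape=bb_[c]cb   (s3,c)→(s1,_,R)
state=s1 head=4 tape=bb__[c]b   (s1,c)→(s0,_,L)
state=s0 head=3 tape=bb_[_]_b   (s0,_)→(s3,_,R)
state=s3 head=4 tape=bb__[_]b   (s3,_)→(s0,c,L)
state=s0 head=3 tape=bb_[_]cb   (s0,_)→(s3,_,R)
state=s3 head=4 tape=bb__[c]b   (s3,c)→(s1,_,R)
state=s1 head=5 tape=bb___[b]
After 13 steps: state s1, head at 5, tape bb___b.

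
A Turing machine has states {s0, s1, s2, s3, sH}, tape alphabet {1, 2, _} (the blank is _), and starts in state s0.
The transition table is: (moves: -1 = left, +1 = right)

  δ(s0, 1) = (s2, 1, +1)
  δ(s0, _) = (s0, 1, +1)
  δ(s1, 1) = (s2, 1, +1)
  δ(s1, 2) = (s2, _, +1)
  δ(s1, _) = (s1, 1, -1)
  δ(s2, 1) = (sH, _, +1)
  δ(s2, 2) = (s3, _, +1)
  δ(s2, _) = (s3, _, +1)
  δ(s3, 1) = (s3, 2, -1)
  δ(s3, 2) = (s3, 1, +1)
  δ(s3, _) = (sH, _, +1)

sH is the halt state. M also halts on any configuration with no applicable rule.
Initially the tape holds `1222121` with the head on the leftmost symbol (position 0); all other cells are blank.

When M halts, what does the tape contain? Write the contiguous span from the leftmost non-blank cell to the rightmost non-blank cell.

state=s0 head=0 tape=[1]222121   (s0,1)→(s2,1,+1)
state=s2 head=1 tape=1[2]22121   (s2,2)→(s3,_,+1)
state=s3 head=2 tape=1_[2]2121   (s3,2)→(s3,1,+1)
state=s3 head=3 tape=1_1[2]121   (s3,2)→(s3,1,+1)
state=s3 head=4 tape=1_11[1]21   (s3,1)→(s3,2,-1)
state=s3 head=3 tape=1_1[1]221   (s3,1)→(s3,2,-1)
state=s3 head=2 tape=1_[1]2221   (s3,1)→(s3,2,-1)
state=s3 head=1 tape=1[_]22221   (s3,_)→(sH,_,+1)
state=sH head=2 tape=1_[2]2221
The non-blank tape span at halt is 1_22221.

1_22221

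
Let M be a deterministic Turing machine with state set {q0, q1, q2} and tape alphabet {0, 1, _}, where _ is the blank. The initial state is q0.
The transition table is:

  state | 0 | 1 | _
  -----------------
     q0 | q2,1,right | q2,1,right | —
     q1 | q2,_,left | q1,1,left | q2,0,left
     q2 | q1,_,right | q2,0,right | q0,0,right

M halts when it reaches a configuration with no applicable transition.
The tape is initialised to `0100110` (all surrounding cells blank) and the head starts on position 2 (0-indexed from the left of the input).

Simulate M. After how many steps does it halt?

state=q0 head=2 tape=01[0]0110   (q0,0)→(q2,1,right)
state=q2 head=3 tape=011[0]110   (q2,0)→(q1,_,right)
state=q1 head=4 tape=011_[1]10   (q1,1)→(q1,1,left)
state=q1 head=3 tape=011[_]110   (q1,_)→(q2,0,left)
state=q2 head=2 tape=01[1]0110   (q2,1)→(q2,0,right)
state=q2 head=3 tape=010[0]110   (q2,0)→(q1,_,right)
state=q1 head=4 tape=010_[1]10   (q1,1)→(q1,1,left)
state=q1 head=3 tape=010[_]110   (q1,_)→(q2,0,left)
state=q2 head=2 tape=01[0]0110   (q2,0)→(q1,_,right)
state=q1 head=3 tape=01_[0]110   (q1,0)→(q2,_,left)
state=q2 head=2 tape=01[_]_110   (q2,_)→(q0,0,right)
state=q0 head=3 tape=010[_]110
M halts after 11 transitions.

11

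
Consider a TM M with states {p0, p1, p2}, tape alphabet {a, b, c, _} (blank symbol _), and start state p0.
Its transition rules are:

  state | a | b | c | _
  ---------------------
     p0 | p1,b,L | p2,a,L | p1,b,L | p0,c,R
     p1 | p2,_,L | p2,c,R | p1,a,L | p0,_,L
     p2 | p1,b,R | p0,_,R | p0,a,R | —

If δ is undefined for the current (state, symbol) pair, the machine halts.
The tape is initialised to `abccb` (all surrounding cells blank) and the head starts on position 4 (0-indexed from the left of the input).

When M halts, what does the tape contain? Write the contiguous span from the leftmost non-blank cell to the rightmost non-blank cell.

state=p0 head=4 tape=___abcc[b]   (p0,b)→(p2,a,L)
state=p2 head=3 tape=___abc[c]a   (p2,c)→(p0,a,R)
state=p0 head=4 tape=___abca[a]   (p0,a)→(p1,b,L)
state=p1 head=3 tape=___abc[a]b   (p1,a)→(p2,_,L)
state=p2 head=2 tape=___ab[c]_b   (p2,c)→(p0,a,R)
state=p0 head=3 tape=___aba[_]b   (p0,_)→(p0,c,R)
state=p0 head=4 tape=___abac[b]   (p0,b)→(p2,a,L)
state=p2 head=3 tape=___aba[c]a   (p2,c)→(p0,a,R)
state=p0 head=4 tape=___abaa[a]   (p0,a)→(p1,b,L)
state=p1 head=3 tape=___aba[a]b   (p1,a)→(p2,_,L)
state=p2 head=2 tape=___ab[a]_b   (p2,a)→(p1,b,R)
state=p1 head=3 tape=___abb[_]b   (p1,_)→(p0,_,L)
state=p0 head=2 tape=___ab[b]_b   (p0,b)→(p2,a,L)
state=p2 head=1 tape=___a[b]a_b   (p2,b)→(p0,_,R)
state=p0 head=2 tape=___a_[a]_b   (p0,a)→(p1,b,L)
state=p1 head=1 tape=___a[_]b_b   (p1,_)→(p0,_,L)
state=p0 head=0 tape=___[a]_b_b   (p0,a)→(p1,b,L)
state=p1 head=-1 tape=__[_]b_b_b   (p1,_)→(p0,_,L)
state=p0 head=-2 tape=_[_]_b_b_b   (p0,_)→(p0,c,R)
state=p0 head=-1 tape=_c[_]b_b_b   (p0,_)→(p0,c,R)
state=p0 head=0 tape=_cc[b]_b_b   (p0,b)→(p2,a,L)
state=p2 head=-1 tape=_c[c]a_b_b   (p2,c)→(p0,a,R)
state=p0 head=0 tape=_ca[a]_b_b   (p0,a)→(p1,b,L)
state=p1 head=-1 tape=_c[a]b_b_b   (p1,a)→(p2,_,L)
state=p2 head=-2 tape=_[c]_b_b_b   (p2,c)→(p0,a,R)
state=p0 head=-1 tape=_a[_]b_b_b   (p0,_)→(p0,c,R)
state=p0 head=0 tape=_ac[b]_b_b   (p0,b)→(p2,a,L)
state=p2 head=-1 tape=_a[c]a_b_b   (p2,c)→(p0,a,R)
state=p0 head=0 tape=_aa[a]_b_b   (p0,a)→(p1,b,L)
state=p1 head=-1 tape=_a[a]b_b_b   (p1,a)→(p2,_,L)
state=p2 head=-2 tape=_[a]_b_b_b   (p2,a)→(p1,b,R)
state=p1 head=-1 tape=_b[_]b_b_b   (p1,_)→(p0,_,L)
state=p0 head=-2 tape=_[b]_b_b_b   (p0,b)→(p2,a,L)
state=p2 head=-3 tape=[_]a_b_b_b
The non-blank tape span at halt is a_b_b_b.

a_b_b_b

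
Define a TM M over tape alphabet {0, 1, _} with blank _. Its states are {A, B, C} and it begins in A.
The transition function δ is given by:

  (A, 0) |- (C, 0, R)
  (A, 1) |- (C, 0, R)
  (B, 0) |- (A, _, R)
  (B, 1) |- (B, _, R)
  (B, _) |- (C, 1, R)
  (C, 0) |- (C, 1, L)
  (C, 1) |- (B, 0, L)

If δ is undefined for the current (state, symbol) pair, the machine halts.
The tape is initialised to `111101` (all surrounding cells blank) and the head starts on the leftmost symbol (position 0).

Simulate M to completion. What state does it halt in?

C

A | [1]11101   read 1 → write 0, move R, go to C
C | 0[1]1101   read 1 → write 0, move L, go to B
B | [0]01101   read 0 → write _, move R, go to A
A | _[0]1101   read 0 → write 0, move R, go to C
C | _0[1]101   read 1 → write 0, move L, go to B
B | _[0]0101   read 0 → write _, move R, go to A
A | __[0]101   read 0 → write 0, move R, go to C
C | __0[1]01   read 1 → write 0, move L, go to B
B | __[0]001   read 0 → write _, move R, go to A
A | ___[0]01   read 0 → write 0, move R, go to C
C | ___0[0]1   read 0 → write 1, move L, go to C
C | ___[0]11   read 0 → write 1, move L, go to C
C | __[_]111
No transition is defined for (C, _); M halts in state C.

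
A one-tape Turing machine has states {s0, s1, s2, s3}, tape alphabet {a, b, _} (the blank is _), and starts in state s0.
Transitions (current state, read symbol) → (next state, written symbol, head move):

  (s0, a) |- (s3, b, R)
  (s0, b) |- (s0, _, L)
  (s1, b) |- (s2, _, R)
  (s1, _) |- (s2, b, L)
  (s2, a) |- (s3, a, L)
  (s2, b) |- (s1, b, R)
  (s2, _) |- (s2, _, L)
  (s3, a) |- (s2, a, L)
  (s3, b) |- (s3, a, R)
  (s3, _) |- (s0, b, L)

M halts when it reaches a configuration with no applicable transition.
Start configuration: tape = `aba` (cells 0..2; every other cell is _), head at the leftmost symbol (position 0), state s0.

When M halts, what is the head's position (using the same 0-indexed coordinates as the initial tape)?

-2

s0 | __[a]ba   read a → write b, move R, go to s3
s3 | __b[b]a   read b → write a, move R, go to s3
s3 | __ba[a]   read a → write a, move L, go to s2
s2 | __b[a]a   read a → write a, move L, go to s3
s3 | __[b]aa   read b → write a, move R, go to s3
s3 | __a[a]a   read a → write a, move L, go to s2
s2 | __[a]aa   read a → write a, move L, go to s3
s3 | _[_]aaa   read _ → write b, move L, go to s0
s0 | [_]baaa
At halt the head is at cell -2.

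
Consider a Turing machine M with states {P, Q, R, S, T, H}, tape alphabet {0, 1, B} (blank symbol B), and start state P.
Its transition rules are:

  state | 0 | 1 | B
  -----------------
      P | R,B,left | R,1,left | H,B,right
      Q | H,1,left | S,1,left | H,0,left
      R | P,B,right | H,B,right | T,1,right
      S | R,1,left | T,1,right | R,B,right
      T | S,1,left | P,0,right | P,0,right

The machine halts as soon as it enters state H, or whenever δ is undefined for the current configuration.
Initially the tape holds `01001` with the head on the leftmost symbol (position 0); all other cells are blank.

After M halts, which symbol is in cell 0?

P | B[0]1001   read 0 → write B, move left, go to R
R | [B]B1001   read B → write 1, move right, go to T
T | 1[B]1001   read B → write 0, move right, go to P
P | 10[1]001   read 1 → write 1, move left, go to R
R | 1[0]1001   read 0 → write B, move right, go to P
P | 1B[1]001   read 1 → write 1, move left, go to R
R | 1[B]1001   read B → write 1, move right, go to T
T | 11[1]001   read 1 → write 0, move right, go to P
P | 110[0]01   read 0 → write B, move left, go to R
R | 11[0]B01   read 0 → write B, move right, go to P
P | 11B[B]01   read B → write B, move right, go to H
H | 11BB[0]1
Cell 0 holds 1 when M halts.

1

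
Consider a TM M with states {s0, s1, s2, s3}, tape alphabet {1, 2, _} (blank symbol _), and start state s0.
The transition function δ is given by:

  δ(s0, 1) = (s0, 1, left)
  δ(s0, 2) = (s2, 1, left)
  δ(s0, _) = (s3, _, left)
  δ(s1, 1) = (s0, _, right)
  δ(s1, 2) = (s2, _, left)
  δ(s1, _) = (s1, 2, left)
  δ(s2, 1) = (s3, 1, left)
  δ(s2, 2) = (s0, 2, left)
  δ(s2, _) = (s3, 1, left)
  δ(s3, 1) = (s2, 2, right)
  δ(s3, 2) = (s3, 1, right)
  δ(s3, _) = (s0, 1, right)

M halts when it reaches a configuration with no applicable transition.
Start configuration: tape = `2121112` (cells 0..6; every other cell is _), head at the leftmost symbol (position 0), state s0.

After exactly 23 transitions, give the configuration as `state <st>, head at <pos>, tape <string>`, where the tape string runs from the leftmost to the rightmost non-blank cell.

state s3, head at 1, tape 11111121112

state=s0 head=0 tape=____[2]121112   (s0,2)→(s2,1,left)
state=s2 head=-1 tape=___[_]1121112   (s2,_)→(s3,1,left)
state=s3 head=-2 tape=__[_]11121112   (s3,_)→(s0,1,right)
state=s0 head=-1 tape=__1[1]1121112   (s0,1)→(s0,1,left)
state=s0 head=-2 tape=__[1]11121112   (s0,1)→(s0,1,left)
state=s0 head=-3 tape=_[_]111121112   (s0,_)→(s3,_,left)
state=s3 head=-4 tape=[_]_111121112   (s3,_)→(s0,1,right)
state=s0 head=-3 tape=1[_]111121112   (s0,_)→(s3,_,left)
state=s3 head=-4 tape=[1]_111121112   (s3,1)→(s2,2,right)
state=s2 head=-3 tape=2[_]111121112   (s2,_)→(s3,1,left)
state=s3 head=-4 tape=[2]1111121112   (s3,2)→(s3,1,right)
state=s3 head=-3 tape=1[1]111121112   (s3,1)→(s2,2,right)
state=s2 head=-2 tape=12[1]11121112   (s2,1)→(s3,1,left)
state=s3 head=-3 tape=1[2]111121112   (s3,2)→(s3,1,right)
state=s3 head=-2 tape=11[1]11121112   (s3,1)→(s2,2,right)
state=s2 head=-1 tape=112[1]1121112   (s2,1)→(s3,1,left)
state=s3 head=-2 tape=11[2]11121112   (s3,2)→(s3,1,right)
state=s3 head=-1 tape=111[1]1121112   (s3,1)→(s2,2,right)
state=s2 head=0 tape=1112[1]121112   (s2,1)→(s3,1,left)
state=s3 head=-1 tape=111[2]1121112   (s3,2)→(s3,1,right)
state=s3 head=0 tape=1111[1]121112   (s3,1)→(s2,2,right)
state=s2 head=1 tape=11112[1]21112   (s2,1)→(s3,1,left)
state=s3 head=0 tape=1111[2]121112   (s3,2)→(s3,1,right)
state=s3 head=1 tape=11111[1]21112
After 23 steps: state s3, head at 1, tape 11111121112.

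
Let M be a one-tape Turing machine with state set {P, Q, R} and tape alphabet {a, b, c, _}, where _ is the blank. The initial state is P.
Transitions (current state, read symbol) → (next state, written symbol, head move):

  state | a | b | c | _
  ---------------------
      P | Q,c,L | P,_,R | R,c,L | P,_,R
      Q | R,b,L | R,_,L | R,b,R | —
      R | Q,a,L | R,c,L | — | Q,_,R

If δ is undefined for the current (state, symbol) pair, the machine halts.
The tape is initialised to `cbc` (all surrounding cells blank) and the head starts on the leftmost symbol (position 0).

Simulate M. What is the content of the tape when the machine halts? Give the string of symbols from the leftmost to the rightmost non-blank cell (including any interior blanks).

bcc

P | _[c]bc   read c → write c, move L, go to R
R | [_]cbc   read _ → write _, move R, go to Q
Q | _[c]bc   read c → write b, move R, go to R
R | _b[b]c   read b → write c, move L, go to R
R | _[b]cc   read b → write c, move L, go to R
R | [_]ccc   read _ → write _, move R, go to Q
Q | _[c]cc   read c → write b, move R, go to R
R | _b[c]c
The non-blank tape span at halt is bcc.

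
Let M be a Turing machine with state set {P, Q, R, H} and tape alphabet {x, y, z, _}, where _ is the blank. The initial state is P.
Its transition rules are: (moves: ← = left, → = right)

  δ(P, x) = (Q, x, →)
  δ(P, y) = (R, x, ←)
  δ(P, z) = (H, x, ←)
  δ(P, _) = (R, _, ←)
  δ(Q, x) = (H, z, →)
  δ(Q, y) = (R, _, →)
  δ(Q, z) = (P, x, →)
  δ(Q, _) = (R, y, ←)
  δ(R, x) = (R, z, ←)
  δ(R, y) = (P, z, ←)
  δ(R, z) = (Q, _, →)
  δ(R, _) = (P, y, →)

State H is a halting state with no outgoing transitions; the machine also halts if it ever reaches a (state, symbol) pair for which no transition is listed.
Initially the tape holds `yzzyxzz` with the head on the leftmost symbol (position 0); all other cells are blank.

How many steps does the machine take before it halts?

P | _[y]zzyxzz   read y → write x, move ←, go to R
R | [_]xzzyxzz   read _ → write y, move →, go to P
P | y[x]zzyxzz   read x → write x, move →, go to Q
Q | yx[z]zyxzz   read z → write x, move →, go to P
P | yxx[z]yxzz   read z → write x, move ←, go to H
H | yx[x]xyxzz
M halts after 5 transitions.

5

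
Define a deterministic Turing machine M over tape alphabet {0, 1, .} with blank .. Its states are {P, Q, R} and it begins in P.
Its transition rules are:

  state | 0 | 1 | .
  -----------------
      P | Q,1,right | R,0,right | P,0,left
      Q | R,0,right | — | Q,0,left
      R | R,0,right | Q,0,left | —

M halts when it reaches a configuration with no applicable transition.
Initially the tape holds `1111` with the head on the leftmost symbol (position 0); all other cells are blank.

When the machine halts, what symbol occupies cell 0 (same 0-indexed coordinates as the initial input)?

0

state=P head=0 tape=[1]111.   (P,1)→(R,0,right)
state=R head=1 tape=0[1]11.   (R,1)→(Q,0,left)
state=Q head=0 tape=[0]011.   (Q,0)→(R,0,right)
state=R head=1 tape=0[0]11.   (R,0)→(R,0,right)
state=R head=2 tape=00[1]1.   (R,1)→(Q,0,left)
state=Q head=1 tape=0[0]01.   (Q,0)→(R,0,right)
state=R head=2 tape=00[0]1.   (R,0)→(R,0,right)
state=R head=3 tape=000[1].   (R,1)→(Q,0,left)
state=Q head=2 tape=00[0]0.   (Q,0)→(R,0,right)
state=R head=3 tape=000[0].   (R,0)→(R,0,right)
state=R head=4 tape=0000[.]
Cell 0 holds 0 when M halts.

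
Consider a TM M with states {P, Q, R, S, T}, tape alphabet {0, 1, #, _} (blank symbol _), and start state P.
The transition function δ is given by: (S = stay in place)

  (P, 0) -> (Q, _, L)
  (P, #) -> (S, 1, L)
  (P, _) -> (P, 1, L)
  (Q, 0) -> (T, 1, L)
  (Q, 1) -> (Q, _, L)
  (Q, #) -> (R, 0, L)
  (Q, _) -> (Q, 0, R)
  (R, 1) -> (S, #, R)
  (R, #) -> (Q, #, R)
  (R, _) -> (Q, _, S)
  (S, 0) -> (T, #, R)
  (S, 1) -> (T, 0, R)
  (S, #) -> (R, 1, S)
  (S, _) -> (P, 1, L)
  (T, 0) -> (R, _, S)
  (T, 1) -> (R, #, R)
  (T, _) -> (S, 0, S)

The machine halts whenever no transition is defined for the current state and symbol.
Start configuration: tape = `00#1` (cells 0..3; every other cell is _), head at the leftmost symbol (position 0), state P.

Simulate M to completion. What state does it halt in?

R

state=P head=0 tape=__[0]0#1   (P,0)→(Q,_,L)
state=Q head=-1 tape=_[_]_0#1   (Q,_)→(Q,0,R)
state=Q head=0 tape=_0[_]0#1   (Q,_)→(Q,0,R)
state=Q head=1 tape=_00[0]#1   (Q,0)→(T,1,L)
state=T head=0 tape=_0[0]1#1   (T,0)→(R,_,S)
state=R head=0 tape=_0[_]1#1   (R,_)→(Q,_,S)
state=Q head=0 tape=_0[_]1#1   (Q,_)→(Q,0,R)
state=Q head=1 tape=_00[1]#1   (Q,1)→(Q,_,L)
state=Q head=0 tape=_0[0]_#1   (Q,0)→(T,1,L)
state=T head=-1 tape=_[0]1_#1   (T,0)→(R,_,S)
state=R head=-1 tape=_[_]1_#1   (R,_)→(Q,_,S)
state=Q head=-1 tape=_[_]1_#1   (Q,_)→(Q,0,R)
state=Q head=0 tape=_0[1]_#1   (Q,1)→(Q,_,L)
state=Q head=-1 tape=_[0]__#1   (Q,0)→(T,1,L)
state=T head=-2 tape=[_]1__#1   (T,_)→(S,0,S)
state=S head=-2 tape=[0]1__#1   (S,0)→(T,#,R)
state=T head=-1 tape=#[1]__#1   (T,1)→(R,#,R)
state=R head=0 tape=##[_]_#1   (R,_)→(Q,_,S)
state=Q head=0 tape=##[_]_#1   (Q,_)→(Q,0,R)
state=Q head=1 tape=##0[_]#1   (Q,_)→(Q,0,R)
state=Q head=2 tape=##00[#]1   (Q,#)→(R,0,L)
state=R head=1 tape=##0[0]01
No transition is defined for (R, 0); M halts in state R.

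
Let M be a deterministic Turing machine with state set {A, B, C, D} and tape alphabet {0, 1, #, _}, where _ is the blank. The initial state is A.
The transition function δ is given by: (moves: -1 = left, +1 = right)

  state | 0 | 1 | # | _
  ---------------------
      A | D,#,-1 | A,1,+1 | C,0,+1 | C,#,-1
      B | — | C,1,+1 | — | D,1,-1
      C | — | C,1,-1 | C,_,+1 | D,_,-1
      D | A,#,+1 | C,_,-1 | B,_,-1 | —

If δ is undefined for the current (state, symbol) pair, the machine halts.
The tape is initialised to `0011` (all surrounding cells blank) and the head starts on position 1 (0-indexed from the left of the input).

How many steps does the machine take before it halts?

state=A head=1 tape=0[0]11   (A,0)→(D,#,-1)
state=D head=0 tape=[0]#11   (D,0)→(A,#,+1)
state=A head=1 tape=#[#]11   (A,#)→(C,0,+1)
state=C head=2 tape=#0[1]1   (C,1)→(C,1,-1)
state=C head=1 tape=#[0]11
M halts after 4 transitions.

4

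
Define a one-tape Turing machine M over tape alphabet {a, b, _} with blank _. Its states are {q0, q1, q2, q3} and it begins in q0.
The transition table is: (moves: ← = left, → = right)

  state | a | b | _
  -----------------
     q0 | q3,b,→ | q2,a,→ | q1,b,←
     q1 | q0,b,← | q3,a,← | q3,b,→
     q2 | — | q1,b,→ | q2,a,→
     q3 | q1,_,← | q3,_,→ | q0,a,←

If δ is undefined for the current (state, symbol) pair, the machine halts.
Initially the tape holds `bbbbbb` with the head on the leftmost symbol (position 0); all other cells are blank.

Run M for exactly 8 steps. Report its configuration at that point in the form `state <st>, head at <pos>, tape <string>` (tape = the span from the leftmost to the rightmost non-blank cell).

state q2, head at 2, tape aaabbb

state=q0 head=0 tape=[b]bbbbb   (q0,b)→(q2,a,→)
state=q2 head=1 tape=a[b]bbbb   (q2,b)→(q1,b,→)
state=q1 head=2 tape=ab[b]bbb   (q1,b)→(q3,a,←)
state=q3 head=1 tape=a[b]abbb   (q3,b)→(q3,_,→)
state=q3 head=2 tape=a_[a]bbb   (q3,a)→(q1,_,←)
state=q1 head=1 tape=a[_]_bbb   (q1,_)→(q3,b,→)
state=q3 head=2 tape=ab[_]bbb   (q3,_)→(q0,a,←)
state=q0 head=1 tape=a[b]abbb   (q0,b)→(q2,a,→)
state=q2 head=2 tape=aa[a]bbb
After 8 steps: state q2, head at 2, tape aaabbb.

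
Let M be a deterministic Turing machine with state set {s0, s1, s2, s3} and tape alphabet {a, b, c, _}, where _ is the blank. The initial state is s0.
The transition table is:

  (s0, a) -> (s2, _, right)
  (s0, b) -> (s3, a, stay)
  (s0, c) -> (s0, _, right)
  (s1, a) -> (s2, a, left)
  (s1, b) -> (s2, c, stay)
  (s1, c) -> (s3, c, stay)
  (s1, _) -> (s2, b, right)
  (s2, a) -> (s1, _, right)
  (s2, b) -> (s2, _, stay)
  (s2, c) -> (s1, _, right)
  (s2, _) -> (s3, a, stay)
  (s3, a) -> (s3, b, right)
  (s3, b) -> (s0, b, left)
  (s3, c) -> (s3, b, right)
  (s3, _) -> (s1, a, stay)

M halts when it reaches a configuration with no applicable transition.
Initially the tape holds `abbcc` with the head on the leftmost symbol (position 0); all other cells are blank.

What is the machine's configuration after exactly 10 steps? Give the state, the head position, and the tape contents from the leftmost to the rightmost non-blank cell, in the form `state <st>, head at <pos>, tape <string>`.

state s3, head at 2, tape bbcc

s0 | [a]bbcc   read a → write _, move right, go to s2
s2 | _[b]bcc   read b → write _, move stay, go to s2
s2 | _[_]bcc   read _ → write a, move stay, go to s3
s3 | _[a]bcc   read a → write b, move right, go to s3
s3 | _b[b]cc   read b → write b, move left, go to s0
s0 | _[b]bcc   read b → write a, move stay, go to s3
s3 | _[a]bcc   read a → write b, move right, go to s3
s3 | _b[b]cc   read b → write b, move left, go to s0
s0 | _[b]bcc   read b → write a, move stay, go to s3
s3 | _[a]bcc   read a → write b, move right, go to s3
s3 | _b[b]cc
After 10 steps: state s3, head at 2, tape bbcc.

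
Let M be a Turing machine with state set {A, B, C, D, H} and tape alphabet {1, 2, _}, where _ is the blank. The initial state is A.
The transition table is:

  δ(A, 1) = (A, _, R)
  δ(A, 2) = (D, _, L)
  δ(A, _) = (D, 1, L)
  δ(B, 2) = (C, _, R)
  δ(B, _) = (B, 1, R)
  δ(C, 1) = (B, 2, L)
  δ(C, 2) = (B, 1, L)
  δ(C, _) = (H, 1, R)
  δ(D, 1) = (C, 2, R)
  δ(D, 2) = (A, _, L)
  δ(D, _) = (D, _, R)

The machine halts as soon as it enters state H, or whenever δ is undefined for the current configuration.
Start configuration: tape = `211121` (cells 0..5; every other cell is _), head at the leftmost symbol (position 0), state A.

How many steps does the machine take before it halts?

A | _[2]11121   read 2 → write _, move L, go to D
D | [_]_11121   read _ → write _, move R, go to D
D | _[_]11121   read _ → write _, move R, go to D
D | __[1]1121   read 1 → write 2, move R, go to C
C | __2[1]121   read 1 → write 2, move L, go to B
B | __[2]2121   read 2 → write _, move R, go to C
C | ___[2]121   read 2 → write 1, move L, go to B
B | __[_]1121   read _ → write 1, move R, go to B
B | __1[1]121
M halts after 8 transitions.

8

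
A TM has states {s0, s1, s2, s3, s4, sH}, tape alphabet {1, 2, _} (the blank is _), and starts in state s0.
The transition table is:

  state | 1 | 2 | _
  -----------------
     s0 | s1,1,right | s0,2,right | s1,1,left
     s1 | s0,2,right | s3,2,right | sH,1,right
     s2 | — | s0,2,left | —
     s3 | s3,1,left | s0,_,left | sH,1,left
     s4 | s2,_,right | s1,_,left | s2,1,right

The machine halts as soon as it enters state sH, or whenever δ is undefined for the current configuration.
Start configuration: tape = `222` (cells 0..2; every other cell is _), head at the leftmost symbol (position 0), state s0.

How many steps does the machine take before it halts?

state=s0 head=0 tape=__[2]22_   (s0,2)→(s0,2,right)
state=s0 head=1 tape=__2[2]2_   (s0,2)→(s0,2,right)
state=s0 head=2 tape=__22[2]_   (s0,2)→(s0,2,right)
state=s0 head=3 tape=__222[_]   (s0,_)→(s1,1,left)
state=s1 head=2 tape=__22[2]1   (s1,2)→(s3,2,right)
state=s3 head=3 tape=__222[1]   (s3,1)→(s3,1,left)
state=s3 head=2 tape=__22[2]1   (s3,2)→(s0,_,left)
state=s0 head=1 tape=__2[2]_1   (s0,2)→(s0,2,right)
state=s0 head=2 tape=__22[_]1   (s0,_)→(s1,1,left)
state=s1 head=1 tape=__2[2]11   (s1,2)→(s3,2,right)
state=s3 head=2 tape=__22[1]1   (s3,1)→(s3,1,left)
state=s3 head=1 tape=__2[2]11   (s3,2)→(s0,_,left)
state=s0 head=0 tape=__[2]_11   (s0,2)→(s0,2,right)
state=s0 head=1 tape=__2[_]11   (s0,_)→(s1,1,left)
state=s1 head=0 tape=__[2]111   (s1,2)→(s3,2,right)
state=s3 head=1 tape=__2[1]11   (s3,1)→(s3,1,left)
state=s3 head=0 tape=__[2]111   (s3,2)→(s0,_,left)
state=s0 head=-1 tape=_[_]_111   (s0,_)→(s1,1,left)
state=s1 head=-2 tape=[_]1_111   (s1,_)→(sH,1,right)
state=sH head=-1 tape=1[1]_111
M halts after 19 transitions.

19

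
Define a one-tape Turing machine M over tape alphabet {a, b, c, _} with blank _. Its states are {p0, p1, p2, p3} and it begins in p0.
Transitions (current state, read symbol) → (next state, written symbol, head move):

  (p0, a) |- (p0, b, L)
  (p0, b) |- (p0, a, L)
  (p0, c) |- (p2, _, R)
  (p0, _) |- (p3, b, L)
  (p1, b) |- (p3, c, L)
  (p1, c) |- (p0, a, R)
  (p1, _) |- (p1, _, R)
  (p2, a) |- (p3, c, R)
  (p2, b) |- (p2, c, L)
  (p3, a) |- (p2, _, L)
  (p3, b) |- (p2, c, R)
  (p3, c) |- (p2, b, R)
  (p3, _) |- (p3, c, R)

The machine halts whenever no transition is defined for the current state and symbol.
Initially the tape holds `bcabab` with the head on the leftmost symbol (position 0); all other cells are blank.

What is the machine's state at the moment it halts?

p0 | __[b]cabab_   read b → write a, move L, go to p0
p0 | _[_]acabab_   read _ → write b, move L, go to p3
p3 | [_]bacabab_   read _ → write c, move R, go to p3
p3 | c[b]acabab_   read b → write c, move R, go to p2
p2 | cc[a]cabab_   read a → write c, move R, go to p3
p3 | ccc[c]abab_   read c → write b, move R, go to p2
p2 | cccb[a]bab_   read a → write c, move R, go to p3
p3 | cccbc[b]ab_   read b → write c, move R, go to p2
p2 | cccbcc[a]b_   read a → write c, move R, go to p3
p3 | cccbccc[b]_   read b → write c, move R, go to p2
p2 | cccbcccc[_]
No transition is defined for (p2, _); M halts in state p2.

p2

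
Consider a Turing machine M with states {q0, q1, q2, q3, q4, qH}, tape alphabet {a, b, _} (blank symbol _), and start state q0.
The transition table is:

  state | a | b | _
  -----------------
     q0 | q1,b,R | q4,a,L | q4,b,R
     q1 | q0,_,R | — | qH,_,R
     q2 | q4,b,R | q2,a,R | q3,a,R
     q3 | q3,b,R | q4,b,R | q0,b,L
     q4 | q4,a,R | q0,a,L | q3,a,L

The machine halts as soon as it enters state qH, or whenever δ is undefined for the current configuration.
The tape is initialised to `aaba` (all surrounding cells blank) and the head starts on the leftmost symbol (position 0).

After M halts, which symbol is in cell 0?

b

state=q0 head=0 tape=[a]aba__   (q0,a)→(q1,b,R)
state=q1 head=1 tape=b[a]ba__   (q1,a)→(q0,_,R)
state=q0 head=2 tape=b_[b]a__   (q0,b)→(q4,a,L)
state=q4 head=1 tape=b[_]aa__   (q4,_)→(q3,a,L)
state=q3 head=0 tape=[b]aaa__   (q3,b)→(q4,b,R)
state=q4 head=1 tape=b[a]aa__   (q4,a)→(q4,a,R)
state=q4 head=2 tape=ba[a]a__   (q4,a)→(q4,a,R)
state=q4 head=3 tape=baa[a]__   (q4,a)→(q4,a,R)
state=q4 head=4 tape=baaa[_]_   (q4,_)→(q3,a,L)
state=q3 head=3 tape=baa[a]a_   (q3,a)→(q3,b,R)
state=q3 head=4 tape=baab[a]_   (q3,a)→(q3,b,R)
state=q3 head=5 tape=baabb[_]   (q3,_)→(q0,b,L)
state=q0 head=4 tape=baab[b]b   (q0,b)→(q4,a,L)
state=q4 head=3 tape=baa[b]ab   (q4,b)→(q0,a,L)
state=q0 head=2 tape=ba[a]aab   (q0,a)→(q1,b,R)
state=q1 head=3 tape=bab[a]ab   (q1,a)→(q0,_,R)
state=q0 head=4 tape=bab_[a]b   (q0,a)→(q1,b,R)
state=q1 head=5 tape=bab_b[b]
Cell 0 holds b when M halts.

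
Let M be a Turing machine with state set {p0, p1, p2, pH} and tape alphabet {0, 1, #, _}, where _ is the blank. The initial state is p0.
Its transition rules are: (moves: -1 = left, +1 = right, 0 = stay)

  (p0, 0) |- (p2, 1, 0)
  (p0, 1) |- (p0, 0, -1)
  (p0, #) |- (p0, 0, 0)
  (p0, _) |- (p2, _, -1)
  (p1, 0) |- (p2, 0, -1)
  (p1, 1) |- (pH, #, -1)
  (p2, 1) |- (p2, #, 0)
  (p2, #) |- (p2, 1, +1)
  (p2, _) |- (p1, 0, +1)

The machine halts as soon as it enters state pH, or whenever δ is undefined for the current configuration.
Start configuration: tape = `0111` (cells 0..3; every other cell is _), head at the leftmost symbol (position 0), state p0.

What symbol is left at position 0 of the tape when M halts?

p0 | [0]111__   read 0 → write 1, move 0, go to p2
p2 | [1]111__   read 1 → write #, move 0, go to p2
p2 | [#]111__   read # → write 1, move +1, go to p2
p2 | 1[1]11__   read 1 → write #, move 0, go to p2
p2 | 1[#]11__   read # → write 1, move +1, go to p2
p2 | 11[1]1__   read 1 → write #, move 0, go to p2
p2 | 11[#]1__   read # → write 1, move +1, go to p2
p2 | 111[1]__   read 1 → write #, move 0, go to p2
p2 | 111[#]__   read # → write 1, move +1, go to p2
p2 | 1111[_]_   read _ → write 0, move +1, go to p1
p1 | 11110[_]
Cell 0 holds 1 when M halts.

1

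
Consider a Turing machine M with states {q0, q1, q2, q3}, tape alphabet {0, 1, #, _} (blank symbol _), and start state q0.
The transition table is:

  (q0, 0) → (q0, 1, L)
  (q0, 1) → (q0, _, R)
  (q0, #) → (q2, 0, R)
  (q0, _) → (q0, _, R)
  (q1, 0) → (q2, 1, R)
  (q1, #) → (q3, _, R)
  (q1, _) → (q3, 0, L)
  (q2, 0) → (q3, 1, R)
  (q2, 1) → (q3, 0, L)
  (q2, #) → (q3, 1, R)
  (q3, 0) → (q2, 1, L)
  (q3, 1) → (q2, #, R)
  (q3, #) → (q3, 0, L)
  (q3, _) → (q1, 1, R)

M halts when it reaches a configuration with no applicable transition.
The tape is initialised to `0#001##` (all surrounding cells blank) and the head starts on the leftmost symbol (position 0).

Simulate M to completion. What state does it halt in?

state=q0 head=0 tape=_[0]#001##   (q0,0)→(q0,1,L)
state=q0 head=-1 tape=[_]1#001##   (q0,_)→(q0,_,R)
state=q0 head=0 tape=_[1]#001##   (q0,1)→(q0,_,R)
state=q0 head=1 tape=__[#]001##   (q0,#)→(q2,0,R)
state=q2 head=2 tape=__0[0]01##   (q2,0)→(q3,1,R)
state=q3 head=3 tape=__01[0]1##   (q3,0)→(q2,1,L)
state=q2 head=2 tape=__0[1]11##   (q2,1)→(q3,0,L)
state=q3 head=1 tape=__[0]011##   (q3,0)→(q2,1,L)
state=q2 head=0 tape=_[_]1011##
No transition is defined for (q2, _); M halts in state q2.

q2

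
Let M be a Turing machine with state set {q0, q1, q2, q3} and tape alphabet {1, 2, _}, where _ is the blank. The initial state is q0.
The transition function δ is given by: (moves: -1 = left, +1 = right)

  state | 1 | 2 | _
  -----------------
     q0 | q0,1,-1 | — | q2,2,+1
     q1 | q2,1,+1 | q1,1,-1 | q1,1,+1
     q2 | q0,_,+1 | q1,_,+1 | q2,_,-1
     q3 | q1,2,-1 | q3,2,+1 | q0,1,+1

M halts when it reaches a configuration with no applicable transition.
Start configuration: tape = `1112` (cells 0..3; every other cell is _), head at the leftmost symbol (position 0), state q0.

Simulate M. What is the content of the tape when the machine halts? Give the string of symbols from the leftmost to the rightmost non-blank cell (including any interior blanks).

state=q0 head=0 tape=_[1]112   (q0,1)→(q0,1,-1)
state=q0 head=-1 tape=[_]1112   (q0,_)→(q2,2,+1)
state=q2 head=0 tape=2[1]112   (q2,1)→(q0,_,+1)
state=q0 head=1 tape=2_[1]12   (q0,1)→(q0,1,-1)
state=q0 head=0 tape=2[_]112   (q0,_)→(q2,2,+1)
state=q2 head=1 tape=22[1]12   (q2,1)→(q0,_,+1)
state=q0 head=2 tape=22_[1]2   (q0,1)→(q0,1,-1)
state=q0 head=1 tape=22[_]12   (q0,_)→(q2,2,+1)
state=q2 head=2 tape=222[1]2   (q2,1)→(q0,_,+1)
state=q0 head=3 tape=222_[2]
The non-blank tape span at halt is 222_2.

222_2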